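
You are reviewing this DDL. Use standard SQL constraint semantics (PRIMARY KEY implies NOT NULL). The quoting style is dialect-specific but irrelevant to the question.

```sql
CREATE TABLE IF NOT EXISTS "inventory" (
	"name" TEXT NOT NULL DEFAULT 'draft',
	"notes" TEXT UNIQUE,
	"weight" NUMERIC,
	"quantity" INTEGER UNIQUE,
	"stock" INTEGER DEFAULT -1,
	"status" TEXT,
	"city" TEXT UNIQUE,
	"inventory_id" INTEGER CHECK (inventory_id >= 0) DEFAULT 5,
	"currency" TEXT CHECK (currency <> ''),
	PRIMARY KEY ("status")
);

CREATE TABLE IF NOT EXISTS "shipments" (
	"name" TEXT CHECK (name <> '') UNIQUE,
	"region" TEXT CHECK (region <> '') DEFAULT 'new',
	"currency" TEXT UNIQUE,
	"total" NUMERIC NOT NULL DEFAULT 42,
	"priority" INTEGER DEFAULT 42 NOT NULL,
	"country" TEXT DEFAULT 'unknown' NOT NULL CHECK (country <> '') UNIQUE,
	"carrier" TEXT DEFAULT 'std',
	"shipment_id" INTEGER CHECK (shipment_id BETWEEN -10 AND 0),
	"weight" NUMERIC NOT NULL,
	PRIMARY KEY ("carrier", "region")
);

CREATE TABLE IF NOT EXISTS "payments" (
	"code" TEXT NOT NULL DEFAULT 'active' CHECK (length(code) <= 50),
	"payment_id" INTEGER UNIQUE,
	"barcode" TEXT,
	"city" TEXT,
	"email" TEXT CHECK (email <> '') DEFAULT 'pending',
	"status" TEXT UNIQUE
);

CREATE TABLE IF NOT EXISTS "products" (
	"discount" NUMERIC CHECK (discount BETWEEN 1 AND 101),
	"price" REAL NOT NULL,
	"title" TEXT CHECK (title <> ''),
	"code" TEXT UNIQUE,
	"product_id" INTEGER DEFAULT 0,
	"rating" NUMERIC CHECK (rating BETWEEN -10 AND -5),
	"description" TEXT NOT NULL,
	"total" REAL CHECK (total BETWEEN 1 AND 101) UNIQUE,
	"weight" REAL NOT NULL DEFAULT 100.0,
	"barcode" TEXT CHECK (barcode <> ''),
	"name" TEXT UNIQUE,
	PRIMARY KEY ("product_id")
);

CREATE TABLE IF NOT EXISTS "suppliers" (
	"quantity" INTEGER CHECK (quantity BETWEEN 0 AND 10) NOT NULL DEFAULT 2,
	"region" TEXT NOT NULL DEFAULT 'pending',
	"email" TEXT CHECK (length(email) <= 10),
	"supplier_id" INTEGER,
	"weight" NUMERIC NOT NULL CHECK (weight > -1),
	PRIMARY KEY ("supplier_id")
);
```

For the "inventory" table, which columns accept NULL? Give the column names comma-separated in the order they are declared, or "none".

- name: declared NOT NULL → not nullable.
- notes: UNIQUE does not imply NOT NULL → nullable.
- weight: no NOT NULL constraint applies → nullable.
- quantity: UNIQUE does not imply NOT NULL → nullable.
- stock: DEFAULT only fills an omitted column; an explicit NULL is still allowed → nullable.
- status: part of the PRIMARY KEY, which implies NOT NULL → not nullable.
- city: UNIQUE does not imply NOT NULL → nullable.
- inventory_id: CHECK does not forbid NULL (a CHECK constraint passes when its expression is NULL) → nullable.
- currency: CHECK does not forbid NULL (a CHECK constraint passes when its expression is NULL) → nullable.

notes, weight, quantity, stock, city, inventory_id, currency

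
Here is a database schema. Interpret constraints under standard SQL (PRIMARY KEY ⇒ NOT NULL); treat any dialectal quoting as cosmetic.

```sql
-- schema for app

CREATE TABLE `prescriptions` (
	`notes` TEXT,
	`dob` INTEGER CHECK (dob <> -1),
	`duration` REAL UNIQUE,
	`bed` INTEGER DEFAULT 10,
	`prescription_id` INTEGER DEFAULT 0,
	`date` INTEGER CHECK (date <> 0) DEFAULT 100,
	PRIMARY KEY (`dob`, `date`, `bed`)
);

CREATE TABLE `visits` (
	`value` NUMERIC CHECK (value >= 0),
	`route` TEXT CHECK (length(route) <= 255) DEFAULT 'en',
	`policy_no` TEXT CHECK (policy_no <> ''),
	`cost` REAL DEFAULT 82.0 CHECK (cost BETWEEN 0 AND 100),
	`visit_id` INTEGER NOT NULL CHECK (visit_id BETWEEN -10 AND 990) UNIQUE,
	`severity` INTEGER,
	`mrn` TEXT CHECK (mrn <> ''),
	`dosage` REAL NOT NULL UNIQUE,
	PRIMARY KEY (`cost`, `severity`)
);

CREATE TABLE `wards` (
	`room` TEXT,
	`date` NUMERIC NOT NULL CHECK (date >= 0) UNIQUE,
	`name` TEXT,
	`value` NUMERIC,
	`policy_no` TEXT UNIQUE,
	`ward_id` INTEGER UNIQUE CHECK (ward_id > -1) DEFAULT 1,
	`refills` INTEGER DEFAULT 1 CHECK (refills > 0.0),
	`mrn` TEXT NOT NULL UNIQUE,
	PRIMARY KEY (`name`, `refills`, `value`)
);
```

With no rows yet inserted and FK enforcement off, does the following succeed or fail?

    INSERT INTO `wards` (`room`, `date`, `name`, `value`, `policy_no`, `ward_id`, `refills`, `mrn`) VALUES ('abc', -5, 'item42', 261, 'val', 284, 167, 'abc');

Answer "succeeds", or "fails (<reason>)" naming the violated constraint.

fails (CHECK on date)

The value -5 for date violates CHECK (date >= 0).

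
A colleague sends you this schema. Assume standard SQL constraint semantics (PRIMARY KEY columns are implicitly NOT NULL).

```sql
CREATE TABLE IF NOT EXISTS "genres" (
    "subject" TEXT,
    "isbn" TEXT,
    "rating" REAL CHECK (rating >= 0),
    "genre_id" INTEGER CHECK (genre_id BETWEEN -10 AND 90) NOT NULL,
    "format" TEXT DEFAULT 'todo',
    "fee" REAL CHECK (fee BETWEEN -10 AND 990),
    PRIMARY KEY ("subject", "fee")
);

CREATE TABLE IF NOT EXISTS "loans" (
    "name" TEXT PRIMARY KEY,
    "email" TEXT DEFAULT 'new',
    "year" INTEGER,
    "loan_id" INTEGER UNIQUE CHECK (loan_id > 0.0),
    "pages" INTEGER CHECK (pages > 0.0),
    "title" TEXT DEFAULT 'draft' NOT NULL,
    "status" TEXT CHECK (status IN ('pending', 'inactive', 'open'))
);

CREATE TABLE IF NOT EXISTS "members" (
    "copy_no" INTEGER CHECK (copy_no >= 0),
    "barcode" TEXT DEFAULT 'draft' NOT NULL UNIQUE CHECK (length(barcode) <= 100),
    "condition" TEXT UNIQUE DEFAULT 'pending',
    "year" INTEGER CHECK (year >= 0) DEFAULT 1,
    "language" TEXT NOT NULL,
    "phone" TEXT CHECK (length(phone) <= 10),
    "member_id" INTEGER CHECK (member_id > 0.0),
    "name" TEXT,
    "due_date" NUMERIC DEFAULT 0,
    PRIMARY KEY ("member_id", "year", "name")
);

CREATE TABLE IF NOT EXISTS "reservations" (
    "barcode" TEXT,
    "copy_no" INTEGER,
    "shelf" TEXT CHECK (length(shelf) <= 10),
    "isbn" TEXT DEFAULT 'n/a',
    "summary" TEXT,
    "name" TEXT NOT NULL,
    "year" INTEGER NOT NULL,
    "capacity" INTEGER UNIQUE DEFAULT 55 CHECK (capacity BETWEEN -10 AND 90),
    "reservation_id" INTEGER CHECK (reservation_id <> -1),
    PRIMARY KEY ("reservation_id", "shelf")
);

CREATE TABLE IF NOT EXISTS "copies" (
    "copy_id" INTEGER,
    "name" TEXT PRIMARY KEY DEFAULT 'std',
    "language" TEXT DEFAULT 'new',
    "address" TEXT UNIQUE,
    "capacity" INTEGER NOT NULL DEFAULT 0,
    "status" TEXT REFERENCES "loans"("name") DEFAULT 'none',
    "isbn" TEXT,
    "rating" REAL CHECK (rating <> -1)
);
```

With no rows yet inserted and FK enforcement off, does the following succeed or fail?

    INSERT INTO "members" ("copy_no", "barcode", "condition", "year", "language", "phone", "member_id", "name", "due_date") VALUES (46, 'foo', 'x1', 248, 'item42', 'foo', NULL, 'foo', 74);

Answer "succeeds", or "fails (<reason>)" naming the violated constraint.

fails (NOT NULL on member_id)

member_id is explicitly set to NULL, but member_id is part of the PRIMARY KEY (implied NOT NULL).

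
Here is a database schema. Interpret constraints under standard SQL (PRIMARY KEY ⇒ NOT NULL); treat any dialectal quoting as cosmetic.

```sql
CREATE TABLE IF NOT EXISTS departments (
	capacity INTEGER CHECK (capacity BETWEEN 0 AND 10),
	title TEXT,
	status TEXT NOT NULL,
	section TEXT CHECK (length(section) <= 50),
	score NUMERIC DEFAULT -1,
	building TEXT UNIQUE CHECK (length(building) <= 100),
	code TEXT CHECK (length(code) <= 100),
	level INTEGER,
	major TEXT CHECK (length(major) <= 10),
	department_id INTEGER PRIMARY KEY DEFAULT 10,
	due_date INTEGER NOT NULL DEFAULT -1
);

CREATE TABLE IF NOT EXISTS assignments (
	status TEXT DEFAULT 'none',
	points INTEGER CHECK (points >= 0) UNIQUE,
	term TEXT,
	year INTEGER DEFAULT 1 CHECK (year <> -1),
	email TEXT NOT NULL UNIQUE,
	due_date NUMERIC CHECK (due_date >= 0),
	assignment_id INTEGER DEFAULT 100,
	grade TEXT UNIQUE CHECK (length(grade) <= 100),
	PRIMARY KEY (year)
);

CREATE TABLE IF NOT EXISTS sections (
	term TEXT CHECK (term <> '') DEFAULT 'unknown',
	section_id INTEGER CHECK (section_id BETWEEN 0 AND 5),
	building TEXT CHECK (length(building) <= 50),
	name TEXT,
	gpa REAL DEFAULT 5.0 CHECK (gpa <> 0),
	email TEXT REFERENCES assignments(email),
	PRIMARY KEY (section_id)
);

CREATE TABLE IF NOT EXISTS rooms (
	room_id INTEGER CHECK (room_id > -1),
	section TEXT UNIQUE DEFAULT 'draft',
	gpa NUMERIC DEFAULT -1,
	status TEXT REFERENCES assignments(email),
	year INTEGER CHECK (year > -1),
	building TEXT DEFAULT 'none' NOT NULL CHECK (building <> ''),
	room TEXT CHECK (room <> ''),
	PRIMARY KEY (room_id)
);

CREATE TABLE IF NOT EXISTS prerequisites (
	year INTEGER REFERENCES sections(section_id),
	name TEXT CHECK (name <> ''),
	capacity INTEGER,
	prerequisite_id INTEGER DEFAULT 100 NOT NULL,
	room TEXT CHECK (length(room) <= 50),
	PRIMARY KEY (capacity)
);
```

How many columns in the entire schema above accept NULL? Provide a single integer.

27

departments: 8 nullable (capacity, title, section, score, building, code, level, major — PK (department_id) and explicit NOT NULL columns excluded).
assignments: 6 nullable (status, points, term, due_date, assignment_id, grade — PK (year) and explicit NOT NULL columns excluded).
sections: 5 nullable (term, building, name, gpa, email — PK (section_id) and explicit NOT NULL columns excluded).
rooms: 5 nullable (section, gpa, status, year, room — PK (room_id) and explicit NOT NULL columns excluded).
prerequisites: 3 nullable (year, name, room — PK (capacity) and explicit NOT NULL columns excluded).
Total: 8 + 6 + 5 + 5 + 3 = 27.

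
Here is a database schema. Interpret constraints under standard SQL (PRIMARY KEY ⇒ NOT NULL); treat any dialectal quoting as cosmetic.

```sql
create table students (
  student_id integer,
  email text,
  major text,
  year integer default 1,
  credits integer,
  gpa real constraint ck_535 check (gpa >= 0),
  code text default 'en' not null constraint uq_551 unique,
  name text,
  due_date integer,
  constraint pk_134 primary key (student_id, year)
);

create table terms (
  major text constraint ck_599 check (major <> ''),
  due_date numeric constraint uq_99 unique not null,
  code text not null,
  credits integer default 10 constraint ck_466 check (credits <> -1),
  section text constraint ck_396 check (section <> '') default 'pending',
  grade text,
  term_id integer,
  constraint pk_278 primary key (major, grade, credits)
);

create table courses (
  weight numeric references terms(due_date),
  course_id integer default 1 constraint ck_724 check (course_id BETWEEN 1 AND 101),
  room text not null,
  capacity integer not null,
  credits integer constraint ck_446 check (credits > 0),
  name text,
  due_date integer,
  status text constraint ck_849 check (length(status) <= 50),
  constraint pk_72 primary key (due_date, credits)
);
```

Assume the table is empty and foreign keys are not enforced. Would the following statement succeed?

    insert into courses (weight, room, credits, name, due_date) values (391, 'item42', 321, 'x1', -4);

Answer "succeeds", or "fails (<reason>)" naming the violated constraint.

fails (NOT NULL on capacity)

capacity is omitted from the column list and has no DEFAULT, so it would receive NULL.
But capacity is declared NOT NULL.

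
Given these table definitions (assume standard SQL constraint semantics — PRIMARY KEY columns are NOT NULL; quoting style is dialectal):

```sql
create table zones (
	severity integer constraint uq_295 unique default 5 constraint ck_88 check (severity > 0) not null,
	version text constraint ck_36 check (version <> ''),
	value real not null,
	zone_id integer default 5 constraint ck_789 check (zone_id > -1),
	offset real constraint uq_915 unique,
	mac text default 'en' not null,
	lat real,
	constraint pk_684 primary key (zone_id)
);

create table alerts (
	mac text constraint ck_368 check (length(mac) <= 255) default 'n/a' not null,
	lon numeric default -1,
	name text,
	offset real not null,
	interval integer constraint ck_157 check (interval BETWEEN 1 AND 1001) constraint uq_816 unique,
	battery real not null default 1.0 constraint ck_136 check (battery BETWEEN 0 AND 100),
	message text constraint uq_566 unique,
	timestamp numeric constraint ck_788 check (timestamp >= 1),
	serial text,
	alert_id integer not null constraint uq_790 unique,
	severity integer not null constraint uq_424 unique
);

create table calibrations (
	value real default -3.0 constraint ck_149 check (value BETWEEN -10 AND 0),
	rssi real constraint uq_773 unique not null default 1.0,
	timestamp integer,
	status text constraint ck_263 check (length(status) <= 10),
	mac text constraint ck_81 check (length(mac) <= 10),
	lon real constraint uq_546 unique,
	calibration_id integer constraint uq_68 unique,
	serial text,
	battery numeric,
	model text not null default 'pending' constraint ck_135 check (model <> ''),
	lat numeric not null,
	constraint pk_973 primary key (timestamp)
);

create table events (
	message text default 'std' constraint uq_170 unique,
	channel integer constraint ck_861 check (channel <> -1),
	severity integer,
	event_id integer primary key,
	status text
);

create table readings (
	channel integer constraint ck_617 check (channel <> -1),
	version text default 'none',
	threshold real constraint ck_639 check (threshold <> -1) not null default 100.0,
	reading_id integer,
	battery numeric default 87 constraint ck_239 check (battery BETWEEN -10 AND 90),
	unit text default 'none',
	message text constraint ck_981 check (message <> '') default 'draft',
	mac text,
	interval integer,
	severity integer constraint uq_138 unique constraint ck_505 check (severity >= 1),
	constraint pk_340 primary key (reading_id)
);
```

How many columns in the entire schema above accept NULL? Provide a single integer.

zones: 3 nullable (version, offset, lat — PK (zone_id) and explicit NOT NULL columns excluded).
alerts: 6 nullable (lon, name, interval, message, timestamp, serial — PK none and explicit NOT NULL columns excluded).
calibrations: 7 nullable (value, status, mac, lon, calibration_id, serial, battery — PK (timestamp) and explicit NOT NULL columns excluded).
events: 4 nullable (message, channel, severity, status — PK (event_id) and explicit NOT NULL columns excluded).
readings: 8 nullable (channel, version, battery, unit, message, mac, interval, severity — PK (reading_id) and explicit NOT NULL columns excluded).
Total: 3 + 6 + 7 + 4 + 8 = 28.

28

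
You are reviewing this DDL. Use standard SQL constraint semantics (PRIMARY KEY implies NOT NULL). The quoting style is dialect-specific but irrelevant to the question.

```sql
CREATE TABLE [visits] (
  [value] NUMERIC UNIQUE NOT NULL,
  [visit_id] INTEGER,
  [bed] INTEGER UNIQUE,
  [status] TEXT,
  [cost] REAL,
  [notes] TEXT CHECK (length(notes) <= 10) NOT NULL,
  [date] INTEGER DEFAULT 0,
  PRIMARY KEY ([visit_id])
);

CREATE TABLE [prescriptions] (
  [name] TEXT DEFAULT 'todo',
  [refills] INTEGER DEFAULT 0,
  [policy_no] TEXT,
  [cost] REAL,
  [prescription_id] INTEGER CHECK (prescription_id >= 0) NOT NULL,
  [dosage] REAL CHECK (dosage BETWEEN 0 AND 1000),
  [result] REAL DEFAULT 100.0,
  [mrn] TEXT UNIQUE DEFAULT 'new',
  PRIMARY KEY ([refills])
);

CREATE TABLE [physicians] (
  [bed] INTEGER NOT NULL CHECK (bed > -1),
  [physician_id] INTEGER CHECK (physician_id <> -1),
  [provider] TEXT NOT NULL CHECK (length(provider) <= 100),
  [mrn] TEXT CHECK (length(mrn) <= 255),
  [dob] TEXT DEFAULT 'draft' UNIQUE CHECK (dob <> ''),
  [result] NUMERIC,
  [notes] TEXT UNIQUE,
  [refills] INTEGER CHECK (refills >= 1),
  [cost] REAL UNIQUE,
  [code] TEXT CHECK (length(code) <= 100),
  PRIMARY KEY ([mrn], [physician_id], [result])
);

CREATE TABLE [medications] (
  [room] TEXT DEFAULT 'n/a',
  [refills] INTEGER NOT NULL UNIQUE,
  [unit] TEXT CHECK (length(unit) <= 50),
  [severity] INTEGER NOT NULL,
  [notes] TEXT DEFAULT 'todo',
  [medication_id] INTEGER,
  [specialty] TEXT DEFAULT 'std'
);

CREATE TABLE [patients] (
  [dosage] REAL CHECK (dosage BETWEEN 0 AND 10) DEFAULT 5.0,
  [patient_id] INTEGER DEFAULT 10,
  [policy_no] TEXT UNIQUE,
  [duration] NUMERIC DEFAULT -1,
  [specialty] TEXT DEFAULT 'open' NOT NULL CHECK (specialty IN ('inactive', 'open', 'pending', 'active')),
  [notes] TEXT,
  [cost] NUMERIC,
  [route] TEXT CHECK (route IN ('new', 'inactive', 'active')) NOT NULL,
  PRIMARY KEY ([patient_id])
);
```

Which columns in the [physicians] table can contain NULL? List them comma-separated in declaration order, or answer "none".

dob, notes, refills, cost, code

- bed: declared NOT NULL → not nullable.
- physician_id: part of the PRIMARY KEY, which implies NOT NULL → not nullable.
- provider: declared NOT NULL → not nullable.
- mrn: part of the PRIMARY KEY, which implies NOT NULL → not nullable.
- dob: CHECK does not forbid NULL (a CHECK constraint passes when its expression is NULL) → nullable.
- result: part of the PRIMARY KEY, which implies NOT NULL → not nullable.
- notes: UNIQUE does not imply NOT NULL → nullable.
- refills: CHECK does not forbid NULL (a CHECK constraint passes when its expression is NULL) → nullable.
- cost: UNIQUE does not imply NOT NULL → nullable.
- code: CHECK does not forbid NULL (a CHECK constraint passes when its expression is NULL) → nullable.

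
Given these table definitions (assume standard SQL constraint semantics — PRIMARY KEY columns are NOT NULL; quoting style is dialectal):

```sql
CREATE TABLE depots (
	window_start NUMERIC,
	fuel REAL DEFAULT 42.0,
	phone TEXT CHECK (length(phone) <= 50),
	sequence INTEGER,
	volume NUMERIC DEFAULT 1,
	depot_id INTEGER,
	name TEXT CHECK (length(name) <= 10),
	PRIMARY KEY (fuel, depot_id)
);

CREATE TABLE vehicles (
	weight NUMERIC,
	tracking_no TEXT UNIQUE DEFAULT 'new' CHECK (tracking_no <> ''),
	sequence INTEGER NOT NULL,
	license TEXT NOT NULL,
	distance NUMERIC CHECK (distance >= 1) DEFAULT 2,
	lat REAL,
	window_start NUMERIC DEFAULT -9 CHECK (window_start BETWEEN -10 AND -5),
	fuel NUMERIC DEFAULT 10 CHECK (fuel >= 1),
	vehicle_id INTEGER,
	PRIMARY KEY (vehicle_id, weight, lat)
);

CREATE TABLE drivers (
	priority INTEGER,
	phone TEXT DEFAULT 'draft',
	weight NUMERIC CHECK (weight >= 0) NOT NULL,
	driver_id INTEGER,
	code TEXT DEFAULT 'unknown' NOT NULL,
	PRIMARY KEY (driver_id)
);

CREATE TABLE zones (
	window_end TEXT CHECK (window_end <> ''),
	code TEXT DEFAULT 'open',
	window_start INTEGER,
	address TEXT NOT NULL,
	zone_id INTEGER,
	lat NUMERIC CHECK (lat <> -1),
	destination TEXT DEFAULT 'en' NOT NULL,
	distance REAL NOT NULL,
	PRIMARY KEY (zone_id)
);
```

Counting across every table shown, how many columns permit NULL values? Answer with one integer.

depots: 5 nullable (window_start, phone, sequence, volume, name — PK (fuel, depot_id) and explicit NOT NULL columns excluded).
vehicles: 4 nullable (tracking_no, distance, window_start, fuel — PK (vehicle_id, weight, lat) and explicit NOT NULL columns excluded).
drivers: 2 nullable (priority, phone — PK (driver_id) and explicit NOT NULL columns excluded).
zones: 4 nullable (window_end, code, window_start, lat — PK (zone_id) and explicit NOT NULL columns excluded).
Total: 5 + 4 + 2 + 4 = 15.

15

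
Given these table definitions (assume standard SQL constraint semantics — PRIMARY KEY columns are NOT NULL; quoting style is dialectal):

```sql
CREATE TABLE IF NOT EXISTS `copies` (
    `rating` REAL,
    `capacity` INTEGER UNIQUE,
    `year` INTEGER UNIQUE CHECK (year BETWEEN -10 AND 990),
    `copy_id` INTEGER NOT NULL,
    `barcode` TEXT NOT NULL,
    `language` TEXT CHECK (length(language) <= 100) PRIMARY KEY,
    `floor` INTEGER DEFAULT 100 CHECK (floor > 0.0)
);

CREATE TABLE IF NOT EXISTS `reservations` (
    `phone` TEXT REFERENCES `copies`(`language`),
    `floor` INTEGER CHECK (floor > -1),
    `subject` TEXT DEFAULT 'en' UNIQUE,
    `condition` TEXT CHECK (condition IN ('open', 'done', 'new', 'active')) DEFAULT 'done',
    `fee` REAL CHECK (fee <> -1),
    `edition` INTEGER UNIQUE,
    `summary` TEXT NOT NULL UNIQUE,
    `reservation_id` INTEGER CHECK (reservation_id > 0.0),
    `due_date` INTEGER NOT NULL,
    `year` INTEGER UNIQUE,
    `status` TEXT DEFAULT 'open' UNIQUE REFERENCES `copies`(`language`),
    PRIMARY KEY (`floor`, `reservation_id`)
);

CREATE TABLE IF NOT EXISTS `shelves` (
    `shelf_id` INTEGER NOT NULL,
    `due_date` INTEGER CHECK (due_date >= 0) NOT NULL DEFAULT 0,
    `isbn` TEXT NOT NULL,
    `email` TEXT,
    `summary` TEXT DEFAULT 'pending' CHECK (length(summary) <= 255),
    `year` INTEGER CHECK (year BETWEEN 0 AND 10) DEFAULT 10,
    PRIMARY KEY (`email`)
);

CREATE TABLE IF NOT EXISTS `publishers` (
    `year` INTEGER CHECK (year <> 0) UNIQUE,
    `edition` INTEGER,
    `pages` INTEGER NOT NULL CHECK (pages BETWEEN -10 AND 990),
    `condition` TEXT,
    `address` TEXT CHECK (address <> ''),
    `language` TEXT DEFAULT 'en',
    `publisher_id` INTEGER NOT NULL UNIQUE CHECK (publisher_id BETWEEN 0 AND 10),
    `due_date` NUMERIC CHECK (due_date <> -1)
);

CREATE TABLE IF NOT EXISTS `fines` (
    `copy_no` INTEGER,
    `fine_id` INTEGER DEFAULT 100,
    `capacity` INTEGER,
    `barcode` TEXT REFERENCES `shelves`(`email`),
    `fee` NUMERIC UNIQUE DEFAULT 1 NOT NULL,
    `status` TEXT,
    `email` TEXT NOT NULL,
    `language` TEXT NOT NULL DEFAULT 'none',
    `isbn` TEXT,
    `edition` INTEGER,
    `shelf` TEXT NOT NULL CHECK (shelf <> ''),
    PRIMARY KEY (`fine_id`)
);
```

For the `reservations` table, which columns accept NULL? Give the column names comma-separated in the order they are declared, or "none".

phone, subject, condition, fee, edition, year, status

- phone: a foreign key column may be NULL unless separately constrained → nullable.
- floor: part of the PRIMARY KEY, which implies NOT NULL → not nullable.
- subject: UNIQUE does not imply NOT NULL → nullable.
- condition: CHECK does not forbid NULL (a CHECK constraint passes when its expression is NULL) → nullable.
- fee: CHECK does not forbid NULL (a CHECK constraint passes when its expression is NULL) → nullable.
- edition: UNIQUE does not imply NOT NULL → nullable.
- summary: declared NOT NULL → not nullable.
- reservation_id: part of the PRIMARY KEY, which implies NOT NULL → not nullable.
- due_date: declared NOT NULL → not nullable.
- year: UNIQUE does not imply NOT NULL → nullable.
- status: a foreign key column may be NULL unless separately constrained → nullable.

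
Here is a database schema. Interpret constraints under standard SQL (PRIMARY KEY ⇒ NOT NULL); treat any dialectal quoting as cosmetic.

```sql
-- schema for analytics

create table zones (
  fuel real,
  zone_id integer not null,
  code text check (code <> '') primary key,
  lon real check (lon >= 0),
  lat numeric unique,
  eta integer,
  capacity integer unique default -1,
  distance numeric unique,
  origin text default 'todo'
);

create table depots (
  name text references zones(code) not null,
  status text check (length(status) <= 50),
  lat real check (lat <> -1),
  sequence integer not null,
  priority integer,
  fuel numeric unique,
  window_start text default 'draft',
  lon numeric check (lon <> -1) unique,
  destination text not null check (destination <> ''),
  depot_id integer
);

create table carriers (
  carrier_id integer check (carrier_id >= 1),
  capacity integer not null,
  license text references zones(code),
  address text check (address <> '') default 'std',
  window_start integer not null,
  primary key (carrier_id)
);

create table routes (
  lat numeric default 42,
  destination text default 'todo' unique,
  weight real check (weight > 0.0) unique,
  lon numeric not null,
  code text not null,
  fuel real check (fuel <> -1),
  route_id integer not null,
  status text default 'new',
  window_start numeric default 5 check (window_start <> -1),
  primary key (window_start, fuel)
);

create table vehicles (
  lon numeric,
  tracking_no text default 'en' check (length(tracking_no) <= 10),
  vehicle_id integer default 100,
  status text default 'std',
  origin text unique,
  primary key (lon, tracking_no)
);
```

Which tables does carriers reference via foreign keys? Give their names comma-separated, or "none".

- license REFERENCES zones(code).

zones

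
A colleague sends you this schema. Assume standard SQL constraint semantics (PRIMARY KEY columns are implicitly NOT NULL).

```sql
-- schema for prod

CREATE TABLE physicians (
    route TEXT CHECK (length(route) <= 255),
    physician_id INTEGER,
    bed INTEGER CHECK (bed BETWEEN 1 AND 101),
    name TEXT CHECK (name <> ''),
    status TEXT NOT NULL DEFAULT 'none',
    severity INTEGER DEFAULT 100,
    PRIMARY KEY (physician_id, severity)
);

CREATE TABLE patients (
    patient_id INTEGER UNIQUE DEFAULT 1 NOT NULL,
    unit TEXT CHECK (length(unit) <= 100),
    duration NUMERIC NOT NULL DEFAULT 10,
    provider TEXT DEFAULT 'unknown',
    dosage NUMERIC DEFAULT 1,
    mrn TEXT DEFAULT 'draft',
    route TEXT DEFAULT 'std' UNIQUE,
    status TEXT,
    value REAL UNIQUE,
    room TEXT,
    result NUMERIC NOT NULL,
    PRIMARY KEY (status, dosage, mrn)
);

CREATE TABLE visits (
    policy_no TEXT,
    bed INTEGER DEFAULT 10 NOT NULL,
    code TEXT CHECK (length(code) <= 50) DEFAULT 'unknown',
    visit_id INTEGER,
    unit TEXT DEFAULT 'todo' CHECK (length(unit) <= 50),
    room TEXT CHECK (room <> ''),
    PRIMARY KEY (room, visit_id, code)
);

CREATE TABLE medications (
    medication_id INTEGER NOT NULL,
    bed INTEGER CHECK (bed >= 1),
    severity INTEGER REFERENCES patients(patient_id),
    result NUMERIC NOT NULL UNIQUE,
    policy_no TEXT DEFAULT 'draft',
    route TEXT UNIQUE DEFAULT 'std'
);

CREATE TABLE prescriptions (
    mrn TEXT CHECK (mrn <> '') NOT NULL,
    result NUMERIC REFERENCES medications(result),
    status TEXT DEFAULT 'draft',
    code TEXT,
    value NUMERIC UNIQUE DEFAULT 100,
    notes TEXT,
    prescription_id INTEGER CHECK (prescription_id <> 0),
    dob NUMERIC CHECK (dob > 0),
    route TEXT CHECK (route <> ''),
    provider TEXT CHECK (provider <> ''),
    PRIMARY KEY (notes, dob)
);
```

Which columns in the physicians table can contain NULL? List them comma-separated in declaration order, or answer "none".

route, bed, name

- route: CHECK does not forbid NULL (a CHECK constraint passes when its expression is NULL) → nullable.
- physician_id: part of the PRIMARY KEY, which implies NOT NULL → not nullable.
- bed: CHECK does not forbid NULL (a CHECK constraint passes when its expression is NULL) → nullable.
- name: CHECK does not forbid NULL (a CHECK constraint passes when its expression is NULL) → nullable.
- status: declared NOT NULL → not nullable.
- severity: part of the PRIMARY KEY, which implies NOT NULL → not nullable.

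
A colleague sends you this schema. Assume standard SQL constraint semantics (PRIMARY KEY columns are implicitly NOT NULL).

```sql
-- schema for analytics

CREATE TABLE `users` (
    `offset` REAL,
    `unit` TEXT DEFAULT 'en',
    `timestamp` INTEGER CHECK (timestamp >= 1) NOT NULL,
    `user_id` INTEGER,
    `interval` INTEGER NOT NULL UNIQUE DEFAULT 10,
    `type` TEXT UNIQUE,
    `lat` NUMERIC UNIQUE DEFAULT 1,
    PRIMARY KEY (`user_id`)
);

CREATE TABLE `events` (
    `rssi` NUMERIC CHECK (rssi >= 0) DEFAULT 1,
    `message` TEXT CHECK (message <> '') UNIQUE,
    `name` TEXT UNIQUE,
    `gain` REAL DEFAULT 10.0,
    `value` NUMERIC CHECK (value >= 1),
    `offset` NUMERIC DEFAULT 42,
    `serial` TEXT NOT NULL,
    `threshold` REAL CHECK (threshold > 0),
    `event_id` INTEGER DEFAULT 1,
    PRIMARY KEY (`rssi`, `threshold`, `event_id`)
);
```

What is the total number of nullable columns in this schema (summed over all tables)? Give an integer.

9

users: 4 nullable (offset, unit, type, lat — PK (user_id) and explicit NOT NULL columns excluded).
events: 5 nullable (message, name, gain, value, offset — PK (rssi, threshold, event_id) and explicit NOT NULL columns excluded).
Total: 4 + 5 = 9.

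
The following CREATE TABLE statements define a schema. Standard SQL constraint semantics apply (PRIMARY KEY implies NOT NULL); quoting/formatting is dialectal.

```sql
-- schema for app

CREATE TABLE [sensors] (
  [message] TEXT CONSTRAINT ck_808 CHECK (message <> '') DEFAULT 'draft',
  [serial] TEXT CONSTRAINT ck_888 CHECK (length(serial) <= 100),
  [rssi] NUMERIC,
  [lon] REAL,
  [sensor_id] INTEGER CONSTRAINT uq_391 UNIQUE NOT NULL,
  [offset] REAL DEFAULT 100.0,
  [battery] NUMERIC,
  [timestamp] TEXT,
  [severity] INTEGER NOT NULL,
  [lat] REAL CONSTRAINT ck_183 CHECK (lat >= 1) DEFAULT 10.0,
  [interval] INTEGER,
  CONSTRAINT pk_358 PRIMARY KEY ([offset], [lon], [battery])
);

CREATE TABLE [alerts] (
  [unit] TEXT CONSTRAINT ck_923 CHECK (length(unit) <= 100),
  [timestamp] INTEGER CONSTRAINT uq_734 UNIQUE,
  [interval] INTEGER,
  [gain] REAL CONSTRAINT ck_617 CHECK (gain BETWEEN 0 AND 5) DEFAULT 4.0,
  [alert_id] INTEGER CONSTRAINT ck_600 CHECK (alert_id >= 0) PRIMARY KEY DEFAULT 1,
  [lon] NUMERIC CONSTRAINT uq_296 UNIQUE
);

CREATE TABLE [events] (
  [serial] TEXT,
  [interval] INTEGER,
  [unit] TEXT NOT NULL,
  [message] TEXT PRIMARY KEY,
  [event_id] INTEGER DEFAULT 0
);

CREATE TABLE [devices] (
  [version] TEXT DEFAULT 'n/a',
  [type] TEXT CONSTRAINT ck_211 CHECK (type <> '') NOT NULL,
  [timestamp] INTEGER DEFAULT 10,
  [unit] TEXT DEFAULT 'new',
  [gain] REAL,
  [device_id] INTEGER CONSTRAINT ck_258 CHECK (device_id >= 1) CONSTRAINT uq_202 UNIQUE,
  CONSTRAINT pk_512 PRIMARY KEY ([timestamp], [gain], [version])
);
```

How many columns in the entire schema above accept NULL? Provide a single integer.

16

sensors: 6 nullable (message, serial, rssi, timestamp, lat, interval — PK (offset, lon, battery) and explicit NOT NULL columns excluded).
alerts: 5 nullable (unit, timestamp, interval, gain, lon — PK (alert_id) and explicit NOT NULL columns excluded).
events: 3 nullable (serial, interval, event_id — PK (message) and explicit NOT NULL columns excluded).
devices: 2 nullable (unit, device_id — PK (timestamp, gain, version) and explicit NOT NULL columns excluded).
Total: 6 + 5 + 3 + 2 = 16.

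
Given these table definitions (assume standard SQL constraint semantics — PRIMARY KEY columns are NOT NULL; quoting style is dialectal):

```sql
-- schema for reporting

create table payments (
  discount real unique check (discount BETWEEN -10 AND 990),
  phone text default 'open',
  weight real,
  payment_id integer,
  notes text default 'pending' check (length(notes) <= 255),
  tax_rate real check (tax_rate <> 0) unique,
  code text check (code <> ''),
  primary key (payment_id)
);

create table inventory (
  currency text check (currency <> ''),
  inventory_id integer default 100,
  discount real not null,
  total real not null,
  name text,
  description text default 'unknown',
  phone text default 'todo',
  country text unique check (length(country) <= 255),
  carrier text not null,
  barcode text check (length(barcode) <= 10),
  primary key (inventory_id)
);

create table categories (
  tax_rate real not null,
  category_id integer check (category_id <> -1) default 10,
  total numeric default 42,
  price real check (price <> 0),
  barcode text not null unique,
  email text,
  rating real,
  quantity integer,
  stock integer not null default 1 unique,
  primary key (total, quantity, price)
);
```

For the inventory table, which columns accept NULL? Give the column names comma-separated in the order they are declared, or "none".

currency, name, description, phone, country, barcode

- currency: CHECK does not forbid NULL (a CHECK constraint passes when its expression is NULL) → nullable.
- inventory_id: part of the PRIMARY KEY, which implies NOT NULL → not nullable.
- discount: declared NOT NULL → not nullable.
- total: declared NOT NULL → not nullable.
- name: no NOT NULL constraint applies → nullable.
- description: DEFAULT only fills an omitted column; an explicit NULL is still allowed → nullable.
- phone: DEFAULT only fills an omitted column; an explicit NULL is still allowed → nullable.
- country: CHECK does not forbid NULL (a CHECK constraint passes when its expression is NULL) → nullable.
- carrier: declared NOT NULL → not nullable.
- barcode: CHECK does not forbid NULL (a CHECK constraint passes when its expression is NULL) → nullable.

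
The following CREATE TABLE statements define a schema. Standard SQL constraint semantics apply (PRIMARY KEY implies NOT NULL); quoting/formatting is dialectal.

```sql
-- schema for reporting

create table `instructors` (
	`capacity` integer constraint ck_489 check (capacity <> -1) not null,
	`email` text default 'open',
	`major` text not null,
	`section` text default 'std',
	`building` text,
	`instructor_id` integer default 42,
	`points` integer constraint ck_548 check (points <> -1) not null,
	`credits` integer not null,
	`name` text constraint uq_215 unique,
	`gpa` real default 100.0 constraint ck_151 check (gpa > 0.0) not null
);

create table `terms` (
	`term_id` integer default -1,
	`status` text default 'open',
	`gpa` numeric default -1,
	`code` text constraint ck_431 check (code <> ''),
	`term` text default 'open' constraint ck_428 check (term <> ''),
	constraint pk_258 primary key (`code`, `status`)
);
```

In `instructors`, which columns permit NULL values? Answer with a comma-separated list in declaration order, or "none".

- capacity: declared NOT NULL → not nullable.
- email: DEFAULT only fills an omitted column; an explicit NULL is still allowed → nullable.
- major: declared NOT NULL → not nullable.
- section: DEFAULT only fills an omitted column; an explicit NULL is still allowed → nullable.
- building: no NOT NULL constraint applies → nullable.
- instructor_id: DEFAULT only fills an omitted column; an explicit NULL is still allowed → nullable.
- points: declared NOT NULL → not nullable.
- credits: declared NOT NULL → not nullable.
- name: UNIQUE does not imply NOT NULL → nullable.
- gpa: declared NOT NULL → not nullable.

email, section, building, instructor_id, name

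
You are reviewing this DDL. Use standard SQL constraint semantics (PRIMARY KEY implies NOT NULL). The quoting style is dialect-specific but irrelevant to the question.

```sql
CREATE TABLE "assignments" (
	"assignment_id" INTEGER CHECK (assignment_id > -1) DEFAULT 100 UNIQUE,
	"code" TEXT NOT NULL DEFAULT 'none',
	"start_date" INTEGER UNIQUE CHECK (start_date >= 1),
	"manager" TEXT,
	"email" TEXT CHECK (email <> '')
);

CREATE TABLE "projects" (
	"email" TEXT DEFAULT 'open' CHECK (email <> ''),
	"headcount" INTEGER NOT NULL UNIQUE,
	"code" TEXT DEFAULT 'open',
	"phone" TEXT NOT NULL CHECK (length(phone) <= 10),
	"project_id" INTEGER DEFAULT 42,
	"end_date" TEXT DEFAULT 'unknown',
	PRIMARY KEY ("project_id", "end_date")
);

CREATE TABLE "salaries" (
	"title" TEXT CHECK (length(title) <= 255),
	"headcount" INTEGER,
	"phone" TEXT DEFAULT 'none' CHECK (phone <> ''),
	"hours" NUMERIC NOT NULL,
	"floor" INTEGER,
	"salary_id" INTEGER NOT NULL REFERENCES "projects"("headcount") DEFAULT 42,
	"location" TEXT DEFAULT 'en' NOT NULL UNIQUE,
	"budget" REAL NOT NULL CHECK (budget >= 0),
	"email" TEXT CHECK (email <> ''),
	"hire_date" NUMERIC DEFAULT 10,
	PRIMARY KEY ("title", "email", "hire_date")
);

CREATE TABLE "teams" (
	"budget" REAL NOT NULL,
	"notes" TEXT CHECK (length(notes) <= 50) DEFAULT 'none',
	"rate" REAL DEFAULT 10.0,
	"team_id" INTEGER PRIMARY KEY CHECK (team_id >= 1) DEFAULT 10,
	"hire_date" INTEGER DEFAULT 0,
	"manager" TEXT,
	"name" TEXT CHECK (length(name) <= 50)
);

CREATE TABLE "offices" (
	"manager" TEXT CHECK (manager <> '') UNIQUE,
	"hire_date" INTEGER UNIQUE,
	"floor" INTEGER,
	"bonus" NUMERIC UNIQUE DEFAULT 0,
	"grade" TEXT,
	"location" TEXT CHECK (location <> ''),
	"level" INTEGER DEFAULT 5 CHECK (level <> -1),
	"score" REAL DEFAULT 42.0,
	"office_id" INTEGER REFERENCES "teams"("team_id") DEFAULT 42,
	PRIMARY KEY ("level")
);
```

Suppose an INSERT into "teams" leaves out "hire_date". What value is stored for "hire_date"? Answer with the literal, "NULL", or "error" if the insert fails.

0

hire_date has an explicit DEFAULT 0.
When the column is omitted from an INSERT, that default is used.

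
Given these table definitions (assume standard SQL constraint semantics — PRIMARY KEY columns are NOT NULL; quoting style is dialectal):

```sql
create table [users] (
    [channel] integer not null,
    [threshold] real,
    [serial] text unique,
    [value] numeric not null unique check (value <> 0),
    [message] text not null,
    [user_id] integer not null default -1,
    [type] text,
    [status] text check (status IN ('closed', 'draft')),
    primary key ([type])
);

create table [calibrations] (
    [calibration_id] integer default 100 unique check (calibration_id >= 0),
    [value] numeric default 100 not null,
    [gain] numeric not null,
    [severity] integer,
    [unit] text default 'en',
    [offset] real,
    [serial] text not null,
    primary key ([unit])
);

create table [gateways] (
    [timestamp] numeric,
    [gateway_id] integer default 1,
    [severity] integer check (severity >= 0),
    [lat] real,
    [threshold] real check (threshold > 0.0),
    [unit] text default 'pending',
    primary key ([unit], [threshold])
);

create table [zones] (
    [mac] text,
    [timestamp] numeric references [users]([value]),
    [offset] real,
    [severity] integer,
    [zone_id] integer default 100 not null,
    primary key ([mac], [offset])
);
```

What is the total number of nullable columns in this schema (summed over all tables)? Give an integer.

users: 3 nullable (threshold, serial, status — PK (type) and explicit NOT NULL columns excluded).
calibrations: 3 nullable (calibration_id, severity, offset — PK (unit) and explicit NOT NULL columns excluded).
gateways: 4 nullable (timestamp, gateway_id, severity, lat — PK (unit, threshold) and explicit NOT NULL columns excluded).
zones: 2 nullable (timestamp, severity — PK (mac, offset) and explicit NOT NULL columns excluded).
Total: 3 + 3 + 4 + 2 = 12.

12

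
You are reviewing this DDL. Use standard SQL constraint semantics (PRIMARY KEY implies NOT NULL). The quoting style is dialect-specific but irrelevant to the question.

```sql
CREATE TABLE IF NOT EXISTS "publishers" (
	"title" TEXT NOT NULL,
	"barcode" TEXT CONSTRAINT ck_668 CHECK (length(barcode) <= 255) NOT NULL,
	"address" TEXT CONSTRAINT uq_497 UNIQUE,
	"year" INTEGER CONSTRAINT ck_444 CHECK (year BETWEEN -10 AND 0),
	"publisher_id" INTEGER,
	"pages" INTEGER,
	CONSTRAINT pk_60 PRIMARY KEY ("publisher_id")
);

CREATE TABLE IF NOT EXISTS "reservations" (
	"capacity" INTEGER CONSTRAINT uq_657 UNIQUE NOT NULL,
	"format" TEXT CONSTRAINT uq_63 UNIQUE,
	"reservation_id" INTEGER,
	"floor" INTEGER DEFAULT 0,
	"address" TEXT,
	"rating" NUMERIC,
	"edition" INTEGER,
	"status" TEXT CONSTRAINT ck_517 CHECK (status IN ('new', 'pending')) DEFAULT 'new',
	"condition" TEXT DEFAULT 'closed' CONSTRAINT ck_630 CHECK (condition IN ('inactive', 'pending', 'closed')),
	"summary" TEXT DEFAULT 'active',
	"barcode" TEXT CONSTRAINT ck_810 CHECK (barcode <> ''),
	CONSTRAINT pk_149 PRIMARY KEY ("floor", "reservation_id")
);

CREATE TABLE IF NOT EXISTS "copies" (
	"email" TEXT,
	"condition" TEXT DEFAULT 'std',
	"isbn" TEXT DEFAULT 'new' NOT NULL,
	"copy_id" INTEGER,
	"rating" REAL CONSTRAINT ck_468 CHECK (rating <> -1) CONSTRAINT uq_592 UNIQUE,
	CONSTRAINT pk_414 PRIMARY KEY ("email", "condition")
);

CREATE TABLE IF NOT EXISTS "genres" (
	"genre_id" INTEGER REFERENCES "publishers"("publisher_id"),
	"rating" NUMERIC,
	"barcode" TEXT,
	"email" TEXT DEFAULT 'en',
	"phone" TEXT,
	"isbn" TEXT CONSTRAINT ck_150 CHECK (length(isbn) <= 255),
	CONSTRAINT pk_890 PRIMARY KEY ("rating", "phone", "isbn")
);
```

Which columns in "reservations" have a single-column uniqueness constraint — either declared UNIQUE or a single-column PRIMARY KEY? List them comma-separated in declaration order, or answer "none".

capacity, format

- capacity: declared UNIQUE → unique.
- format: declared UNIQUE → unique.
- reservation_id: part of a composite PRIMARY KEY — only the tuple is unique, not this column on its own.
- floor: part of a composite PRIMARY KEY — only the tuple is unique, not this column on its own.
- address: no UNIQUE or single-column PK constraint.
- rating: no UNIQUE or single-column PK constraint.
- edition: no UNIQUE or single-column PK constraint.
- status: no UNIQUE or single-column PK constraint.
- condition: no UNIQUE or single-column PK constraint.
- summary: no UNIQUE or single-column PK constraint.
- barcode: no UNIQUE or single-column PK constraint.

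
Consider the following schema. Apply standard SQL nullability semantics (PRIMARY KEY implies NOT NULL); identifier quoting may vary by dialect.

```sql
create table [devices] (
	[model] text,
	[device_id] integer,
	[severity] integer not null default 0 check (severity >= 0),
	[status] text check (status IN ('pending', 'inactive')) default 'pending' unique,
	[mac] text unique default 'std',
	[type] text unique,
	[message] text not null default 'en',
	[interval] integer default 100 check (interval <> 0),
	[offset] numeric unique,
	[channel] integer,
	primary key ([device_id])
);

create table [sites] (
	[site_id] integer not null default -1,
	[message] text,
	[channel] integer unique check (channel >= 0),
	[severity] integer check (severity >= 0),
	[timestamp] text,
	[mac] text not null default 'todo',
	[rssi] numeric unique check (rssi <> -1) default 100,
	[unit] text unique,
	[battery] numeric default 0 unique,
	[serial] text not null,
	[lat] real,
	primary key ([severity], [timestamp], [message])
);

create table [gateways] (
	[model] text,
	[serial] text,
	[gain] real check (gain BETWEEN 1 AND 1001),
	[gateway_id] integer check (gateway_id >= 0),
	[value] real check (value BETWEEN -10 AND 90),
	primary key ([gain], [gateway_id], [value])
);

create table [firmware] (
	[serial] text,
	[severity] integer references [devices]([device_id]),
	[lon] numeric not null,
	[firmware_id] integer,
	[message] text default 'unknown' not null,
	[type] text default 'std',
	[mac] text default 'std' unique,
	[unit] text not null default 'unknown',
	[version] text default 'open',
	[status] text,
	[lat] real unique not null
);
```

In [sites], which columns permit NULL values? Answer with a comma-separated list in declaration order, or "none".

channel, rssi, unit, battery, lat

- site_id: declared NOT NULL → not nullable.
- message: part of the PRIMARY KEY, which implies NOT NULL → not nullable.
- channel: CHECK does not forbid NULL (a CHECK constraint passes when its expression is NULL) → nullable.
- severity: part of the PRIMARY KEY, which implies NOT NULL → not nullable.
- timestamp: part of the PRIMARY KEY, which implies NOT NULL → not nullable.
- mac: declared NOT NULL → not nullable.
- rssi: CHECK does not forbid NULL (a CHECK constraint passes when its expression is NULL) → nullable.
- unit: UNIQUE does not imply NOT NULL → nullable.
- battery: UNIQUE does not imply NOT NULL → nullable.
- serial: declared NOT NULL → not nullable.
- lat: no NOT NULL constraint applies → nullable.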